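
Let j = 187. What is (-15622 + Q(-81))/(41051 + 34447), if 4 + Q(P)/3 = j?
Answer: -15073/75498 ≈ -0.19965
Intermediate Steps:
Q(P) = 549 (Q(P) = -12 + 3*187 = -12 + 561 = 549)
(-15622 + Q(-81))/(41051 + 34447) = (-15622 + 549)/(41051 + 34447) = -15073/75498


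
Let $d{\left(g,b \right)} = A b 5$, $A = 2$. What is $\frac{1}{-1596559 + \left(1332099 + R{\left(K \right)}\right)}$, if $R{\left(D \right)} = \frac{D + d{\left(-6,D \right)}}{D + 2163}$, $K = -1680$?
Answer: $- \frac{23}{6083460} \approx -3.7807 \cdot 10^{-6}$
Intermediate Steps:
$d{\left(g,b \right)} = 10 b$ ($d{\left(g,b \right)} = 2 b 5 = 10 b$)
$R{\left(D \right)} = \frac{11 D}{2163 + D}$ ($R{\left(D \right)} = \frac{D + 10 D}{D + 2163} = \frac{11 D}{2163 + D}$)
$\frac{1}{-1596559 + \left(1332099 + R{\left(K \right)}\right)} = \frac{1}{-1596559 + \left(1332099 + 11 \left(-1680\right) \frac{1}{2163 - 1680}\right)} = \frac{1}{-1596559 + \left(1332099 + 11 \left(-1680\right) \frac{1}{483}\right)} = \frac{1}{-1596559 + \left(1332099 - \frac{880}{23}\right)} = \frac{1}{-1596559 + \frac{30637397}{23}} = \frac{1}{- \frac{6083460}{23}} = - \frac{23}{6083460}$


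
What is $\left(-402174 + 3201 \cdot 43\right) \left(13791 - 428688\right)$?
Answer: $109753118307$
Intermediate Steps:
$\left(-402174 + 3201 \cdot 43\right) \left(13791 - 428688\right) = \left(-402174 + 137643\right) \left(-414897\right) = \left(-264531\right) \left(-414897\right) = 109753118307$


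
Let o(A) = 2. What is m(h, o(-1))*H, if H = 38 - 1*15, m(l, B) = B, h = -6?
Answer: 46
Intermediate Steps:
H = 23 (H = 38 - 15 = 23)
m(h, o(-1))*H = 2*23 = 46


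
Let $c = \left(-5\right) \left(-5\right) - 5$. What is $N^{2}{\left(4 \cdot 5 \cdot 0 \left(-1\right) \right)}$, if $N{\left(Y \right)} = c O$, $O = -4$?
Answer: $6400$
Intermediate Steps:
$c = 20$ ($c = 25 - 5 = 20$)
$N{\left(Y \right)} = -80$ ($N{\left(Y \right)} = 20 \left(-4\right) = -80$)
$N^{2}{\left(4 \cdot 5 \cdot 0 \left(-1\right) \right)} = \left(-80\right)^{2} = 6400$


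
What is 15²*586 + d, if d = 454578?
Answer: 586428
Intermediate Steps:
15²*586 + d = 15²*586 + 454578 = 225*586 + 454578 = 131850 + 454578 = 586428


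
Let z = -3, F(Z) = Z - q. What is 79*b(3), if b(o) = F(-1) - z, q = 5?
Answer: -237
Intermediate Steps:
F(Z) = -5 + Z (F(Z) = Z - 1*5 = Z - 5 = -5 + Z)
b(o) = -3 (b(o) = (-5 - 1) - 1*(-3) = -6 + 3 = -3)
79*b(3) = 79*(-3) = -237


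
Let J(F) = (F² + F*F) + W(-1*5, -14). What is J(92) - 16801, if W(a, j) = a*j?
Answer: 197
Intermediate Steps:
J(F) = 70 + 2*F² (J(F) = (F² + F*F) - 1*5*(-14) = (F² + F²) - 5*(-14) = 2*F² + 70 = 70 + 2*F²)
J(92) - 16801 = (70 + 2*92²) - 16801 = (70 + 2*8464) - 16801 = (70 + 16928) - 16801 = 16998 - 16801 = 197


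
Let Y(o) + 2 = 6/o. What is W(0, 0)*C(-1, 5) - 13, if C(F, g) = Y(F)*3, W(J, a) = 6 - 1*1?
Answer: -133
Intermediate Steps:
Y(o) = -2 + 6/o
W(J, a) = 5 (W(J, a) = 6 - 1 = 5)
C(F, g) = -6 + 18/F (C(F, g) = (-2 + 6/F)*3 = -6 + 18/F)
W(0, 0)*C(-1, 5) - 13 = 5*(-6 + 18/(-1)) - 13 = 5*(-6 + 18*(-1)) - 13 = 5*(-6 - 18) - 13 = 5*(-24) - 13 = -120 - 13 = -133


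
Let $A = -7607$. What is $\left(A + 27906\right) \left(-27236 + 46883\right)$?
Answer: $398814453$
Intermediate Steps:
$\left(A + 27906\right) \left(-27236 + 46883\right) = \left(-7607 + 27906\right) \left(-27236 + 46883\right) = 20299 \cdot 19647 = 398814453$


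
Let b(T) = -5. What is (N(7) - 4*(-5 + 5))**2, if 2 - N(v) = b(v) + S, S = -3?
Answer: 100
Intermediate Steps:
N(v) = 10 (N(v) = 2 - (-5 - 3) = 2 - 1*(-8) = 2 + 8 = 10)
(N(7) - 4*(-5 + 5))**2 = (10 - 4*(-5 + 5))**2 = (10 - 4*0)**2 = (10 + 0)**2 = 10**2 = 100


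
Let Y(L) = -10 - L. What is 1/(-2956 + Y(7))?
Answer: -1/2973 ≈ -0.00033636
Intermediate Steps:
1/(-2956 + Y(7)) = 1/(-2956 + (-10 - 1*7)) = 1/(-2956 + (-10 - 7)) = 1/(-2956 - 17) = 1/(-2973) = -1/2973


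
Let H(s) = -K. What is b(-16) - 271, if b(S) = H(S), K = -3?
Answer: -268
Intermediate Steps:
H(s) = 3 (H(s) = -1*(-3) = 3)
b(S) = 3
b(-16) - 271 = 3 - 271 = -268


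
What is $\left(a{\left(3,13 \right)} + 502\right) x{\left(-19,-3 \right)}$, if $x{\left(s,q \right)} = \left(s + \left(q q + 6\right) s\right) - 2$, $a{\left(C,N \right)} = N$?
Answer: $-157590$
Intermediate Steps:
$x{\left(s,q \right)} = -2 + s + s \left(6 + q^{2}\right)$ ($x{\left(s,q \right)} = \left(s + \left(q^{2} + 6\right) s\right) - 2 = \left(s + \left(6 + q^{2}\right) s\right) - 2 = \left(s + s \left(6 + q^{2}\right)\right) - 2 = -2 + s + s \left(6 + q^{2}\right)$)
$\left(a{\left(3,13 \right)} + 502\right) x{\left(-19,-3 \right)} = \left(13 + 502\right) \left(-2 + 7 \left(-19\right) - 19 \left(-3\right)^{2}\right) = 515 \left(-2 - 133 - 171\right) = 515 \left(-306\right) = -157590$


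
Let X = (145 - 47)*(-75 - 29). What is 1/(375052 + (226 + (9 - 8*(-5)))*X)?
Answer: -1/2427748 ≈ -4.1190e-7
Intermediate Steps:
X = -10192 (X = 98*(-104) = -10192)
1/(375052 + (226 + (9 - 8*(-5)))*X) = 1/(375052 + (226 + (9 - 8*(-5)))*(-10192)) = 1/(375052 + (226 + (9 + 40))*(-10192)) = 1/(375052 + (226 + 49)*(-10192)) = 1/(375052 + 275*(-10192)) = 1/(375052 - 2802800) = 1/(-2427748) = -1/2427748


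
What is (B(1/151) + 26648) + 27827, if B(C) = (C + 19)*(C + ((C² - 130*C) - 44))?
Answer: 184619543585/3442951 ≈ 53623.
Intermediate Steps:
B(C) = (19 + C)*(-44 + C² - 129*C) (B(C) = (19 + C)*(C + (-44 + C² - 130*C)) = (19 + C)*(-44 + C² - 129*C))
(B(1/151) + 26648) + 27827 = ((-836 + (1/151)³ - 2495/151 - 110*(1/151)²) + 26648) + 27827 = ((-836 + (1/151)³ - 2495*1/151 - 110*(1/151)²) + 26648) + 27827 = ((-836 + 1/3442951 - 2495/151 - 110*1/22801) + 26648) + 27827 = ((-836 + 1/3442951 - 2495/151 - 110/22801) + 26648) + 27827 = (-2935212140/3442951 + 26648) + 27827 = 88812546108/3442951 + 27827 = 184619543585/3442951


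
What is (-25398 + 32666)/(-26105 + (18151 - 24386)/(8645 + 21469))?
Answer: -218868552/786132205 ≈ -0.27841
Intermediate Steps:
(-25398 + 32666)/(-26105 + (18151 - 24386)/(8645 + 21469)) = 7268/(-26105 - 6235/30114) = 7268/(-786132205/30114) = 7268*(-30114/786132205) = -218868552/786132205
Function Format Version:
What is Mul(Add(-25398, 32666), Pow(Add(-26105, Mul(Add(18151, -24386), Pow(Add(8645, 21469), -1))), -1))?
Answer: Rational(-218868552, 786132205) ≈ -0.27841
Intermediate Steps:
Mul(Add(-25398, 32666), Pow(Add(-26105, Mul(Add(18151, -24386), Pow(Add(8645, 21469), -1))), -1)) = Mul(7268, Pow(Add(-26105, Mul(-6235, Pow(30114, -1))), -1)) = Mul(7268, Pow(Add(-26105, Mul(-6235, Rational(1, 30114))), -1)) = Mul(7268, Pow(Add(-26105, Rational(-6235, 30114)), -1)) = Mul(7268, Pow(Rational(-786132205, 30114), -1)) = Mul(7268, Rational(-30114, 786132205)) = Rational(-218868552, 786132205)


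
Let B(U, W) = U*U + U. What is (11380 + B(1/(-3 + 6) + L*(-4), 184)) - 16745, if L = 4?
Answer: -46217/9 ≈ -5135.2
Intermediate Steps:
B(U, W) = U + U² (B(U, W) = U² + U = U + U²)
(11380 + B(1/(-3 + 6) + L*(-4), 184)) - 16745 = (11380 + (1/(-3 + 6) + 4*(-4))*(1 + (1/(-3 + 6) + 4*(-4)))) - 16745 = (11380 + (1/3 - 16)*(1 + (1/3 - 16))) - 16745 = (11380 + (⅓ - 16)*(1 + (⅓ - 16))) - 16745 = (11380 - 47*(1 - 47/3)/3) - 16745 = (11380 - 47/3*(-44/3)) - 16745 = (11380 + 2068/9) - 16745 = 104488/9 - 16745 = -46217/9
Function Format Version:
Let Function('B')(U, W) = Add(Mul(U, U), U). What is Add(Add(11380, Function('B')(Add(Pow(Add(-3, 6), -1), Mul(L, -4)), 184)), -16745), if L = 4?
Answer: Rational(-46217, 9) ≈ -5135.2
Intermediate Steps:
Function('B')(U, W) = Add(U, Pow(U, 2)) (Function('B')(U, W) = Add(Pow(U, 2), U) = Add(U, Pow(U, 2)))
Add(Add(11380, Function('B')(Add(Pow(Add(-3, 6), -1), Mul(L, -4)), 184)), -16745) = Add(Add(11380, Mul(Add(Pow(Add(-3, 6), -1), Mul(4, -4)), Add(1, Add(Pow(Add(-3, 6), -1), Mul(4, -4))))), -16745) = Add(Add(11380, Mul(Add(Pow(3, -1), -16), Add(1, Add(Pow(3, -1), -16)))), -16745) = Add(Add(11380, Mul(Add(Rational(1, 3), -16), Add(1, Add(Rational(1, 3), -16)))), -16745) = Add(Add(11380, Mul(Rational(-47, 3), Add(1, Rational(-47, 3)))), -16745) = Add(Add(11380, Mul(Rational(-47, 3), Rational(-44, 3))), -16745) = Add(Add(11380, Rational(2068, 9)), -16745) = Add(Rational(104488, 9), -16745) = Rational(-46217, 9)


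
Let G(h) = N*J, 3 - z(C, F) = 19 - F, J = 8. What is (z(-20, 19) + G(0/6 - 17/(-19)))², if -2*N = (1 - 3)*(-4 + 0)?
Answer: 841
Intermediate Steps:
N = -4 (N = -(1 - 3)*(-4 + 0)/2 = -(-1)*(-4) = -½*8 = -4)
z(C, F) = -16 + F (z(C, F) = 3 - (19 - F) = 3 + (-19 + F) = -16 + F)
G(h) = -32 (G(h) = -4*8 = -32)
(z(-20, 19) + G(0/6 - 17/(-19)))² = ((-16 + 19) - 32)² = (3 - 32)² = (-29)² = 841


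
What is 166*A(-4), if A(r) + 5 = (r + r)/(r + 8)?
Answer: -1162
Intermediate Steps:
A(r) = -5 + 2*r/(8 + r) (A(r) = -5 + (r + r)/(r + 8) = -5 + (2*r)/(8 + r) = -5 + 2*r/(8 + r))
166*A(-4) = 166*((-40 - 3*(-4))/(8 - 4)) = 166*((-40 + 12)/4) = 166*((¼)*(-28)) = 166*(-7) = -1162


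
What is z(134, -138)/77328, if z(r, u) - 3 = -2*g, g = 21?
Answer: -13/25776 ≈ -0.00050434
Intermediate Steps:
z(r, u) = -39 (z(r, u) = 3 - 2*21 = 3 - 42 = -39)
z(134, -138)/77328 = -39/77328 = -39*1/77328 = -13/25776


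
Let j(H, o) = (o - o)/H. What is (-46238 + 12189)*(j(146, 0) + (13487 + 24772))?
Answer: -1302680691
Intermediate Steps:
j(H, o) = 0 (j(H, o) = 0/H = 0)
(-46238 + 12189)*(j(146, 0) + (13487 + 24772)) = (-46238 + 12189)*(0 + (13487 + 24772)) = -34049*(0 + 38259) = -34049*38259 = -1302680691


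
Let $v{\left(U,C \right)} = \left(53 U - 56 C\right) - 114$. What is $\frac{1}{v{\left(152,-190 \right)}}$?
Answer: $\frac{1}{18582} \approx 5.3816 \cdot 10^{-5}$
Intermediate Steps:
$v{\left(U,C \right)} = -114 - 56 C + 53 U$ ($v{\left(U,C \right)} = \left(- 56 C + 53 U\right) - 114 = -114 - 56 C + 53 U$)
$\frac{1}{v{\left(152,-190 \right)}} = \frac{1}{-114 - -10640 + 53 \cdot 152} = \frac{1}{-114 + 10640 + 8056} = \frac{1}{18582}$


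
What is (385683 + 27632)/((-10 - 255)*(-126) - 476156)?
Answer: -413315/442766 ≈ -0.93348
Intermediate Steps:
(385683 + 27632)/((-10 - 255)*(-126) - 476156) = 413315/(-265*(-126) - 476156) = 413315/(33390 - 476156) = 413315/(-442766) = 413315*(-1/442766) = -413315/442766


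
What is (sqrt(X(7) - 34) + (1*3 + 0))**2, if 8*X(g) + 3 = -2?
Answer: (12 + I*sqrt(554))**2/16 ≈ -25.625 + 35.306*I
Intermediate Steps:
X(g) = -5/8 (X(g) = -3/8 + (1/8)*(-2) = -3/8 - 1/4 = -5/8)
(sqrt(X(7) - 34) + (1*3 + 0))**2 = (sqrt(-5/8 - 34) + (1*3 + 0))**2 = (sqrt(-277/8) + (3 + 0))**2 = (I*sqrt(554)/4 + 3)**2 = (3 + I*sqrt(554)/4)**2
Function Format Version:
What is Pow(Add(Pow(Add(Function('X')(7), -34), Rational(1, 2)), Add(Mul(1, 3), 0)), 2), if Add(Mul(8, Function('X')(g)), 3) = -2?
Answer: Mul(Rational(1, 16), Pow(Add(12, Mul(I, Pow(554, Rational(1, 2)))), 2)) ≈ Add(-25.625, Mul(35.306, I))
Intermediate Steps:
Function('X')(g) = Rational(-5, 8) (Function('X')(g) = Add(Rational(-3, 8), Mul(Rational(1, 8), -2)) = Add(Rational(-3, 8), Rational(-1, 4)) = Rational(-5, 8))
Pow(Add(Pow(Add(Function('X')(7), -34), Rational(1, 2)), Add(Mul(1, 3), 0)), 2) = Pow(Add(Pow(Add(Rational(-5, 8), -34), Rational(1, 2)), Add(Mul(1, 3), 0)), 2) = Pow(Add(Pow(Rational(-277, 8), Rational(1, 2)), Add(3, 0)), 2) = Pow(Add(Mul(Rational(1, 4), I, Pow(554, Rational(1, 2))), 3), 2) = Pow(Add(3, Mul(Rational(1, 4), I, Pow(554, Rational(1, 2)))), 2)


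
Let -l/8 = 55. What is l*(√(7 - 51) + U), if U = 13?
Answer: -5720 - 880*I*√11 ≈ -5720.0 - 2918.6*I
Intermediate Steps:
l = -440 (l = -8*55 = -440)
l*(√(7 - 51) + U) = -440*(√(7 - 51) + 13) = -440*(√(-44) + 13) = -440*(2*I*√11 + 13) = -440*(13 + 2*I*√11) = -5720 - 880*I*√11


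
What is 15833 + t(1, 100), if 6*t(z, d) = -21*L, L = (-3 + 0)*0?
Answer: 15833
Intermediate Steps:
L = 0 (L = -3*0 = 0)
t(z, d) = 0 (t(z, d) = (-21*0)/6 = (⅙)*0 = 0)
15833 + t(1, 100) = 15833 + 0 = 15833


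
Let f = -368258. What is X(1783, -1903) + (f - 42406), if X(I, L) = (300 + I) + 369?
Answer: -408212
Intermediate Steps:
X(I, L) = 669 + I
X(1783, -1903) + (f - 42406) = (669 + 1783) + (-368258 - 42406) = 2452 - 410664 = -408212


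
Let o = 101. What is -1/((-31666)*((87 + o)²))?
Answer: 1/1119203104 ≈ 8.9349e-10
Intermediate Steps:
-1/((-31666)*((87 + o)²)) = -1/((-31666)*((87 + 101)²)) = -(-1)/(31666*(188²)) = -(-1)/(31666*35344) = -1*(-1/1119203104) = 1/1119203104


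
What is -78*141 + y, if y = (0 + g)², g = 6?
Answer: -10962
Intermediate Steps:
y = 36 (y = (0 + 6)² = 6² = 36)
-78*141 + y = -78*141 + 36 = -10998 + 36 = -10962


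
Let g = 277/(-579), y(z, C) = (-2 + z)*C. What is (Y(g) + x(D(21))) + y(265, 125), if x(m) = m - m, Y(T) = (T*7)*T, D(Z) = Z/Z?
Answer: 11021584978/335241 ≈ 32877.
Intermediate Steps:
D(Z) = 1
y(z, C) = C*(-2 + z)
g = -277/579 (g = 277*(-1/579) = -277/579 ≈ -0.47841)
Y(T) = 7*T² (Y(T) = (7*T)*T = 7*T²)
x(m) = 0
(Y(g) + x(D(21))) + y(265, 125) = (7*(-277/579)² + 0) + 125*(-2 + 265) = (7*(76729/335241) + 0) + 125*263 = (537103/335241 + 0) + 32875 = 537103/335241 + 32875 = 11021584978/335241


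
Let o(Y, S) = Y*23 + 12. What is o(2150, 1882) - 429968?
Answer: -380506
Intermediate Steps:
o(Y, S) = 12 + 23*Y (o(Y, S) = 23*Y + 12 = 12 + 23*Y)
o(2150, 1882) - 429968 = (12 + 23*2150) - 429968 = (12 + 49450) - 429968 = 49462 - 429968 = -380506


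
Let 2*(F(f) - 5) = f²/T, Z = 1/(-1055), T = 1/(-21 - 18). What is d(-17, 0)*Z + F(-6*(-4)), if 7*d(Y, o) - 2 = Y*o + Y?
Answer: -16582276/1477 ≈ -11227.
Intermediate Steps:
d(Y, o) = 2/7 + Y/7 + Y*o/7 (d(Y, o) = 2/7 + (Y*o + Y)/7 = 2/7 + (Y + Y*o)/7 = 2/7 + (Y/7 + Y*o/7) = 2/7 + Y/7 + Y*o/7)
T = -1/39 (T = 1/(-39) = -1/39 ≈ -0.025641)
Z = -1/1055 ≈ -0.00094787
F(f) = 5 - 39*f²/2 (F(f) = 5 + (f²/(-1/39))/2 = 5 + (f²*(-39))/2 = 5 + (-39*f²)/2 = 5 - 39*f²/2)
d(-17, 0)*Z + F(-6*(-4)) = (2/7 + (⅐)*(-17) + (⅐)*(-17)*0)*(-1/1055) + (5 - 39*(-6*(-4))²/2) = (2/7 - 17/7 + 0)*(-1/1055) + (5 - 39/2*24²) = -15/7*(-1/1055) + (5 - 39/2*576) = 3/1477 + (5 - 11232) = 3/1477 - 11227 = -16582276/1477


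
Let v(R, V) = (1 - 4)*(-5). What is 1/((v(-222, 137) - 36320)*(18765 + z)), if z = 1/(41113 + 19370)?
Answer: -60483/41204849722280 ≈ -1.4679e-9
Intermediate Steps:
z = 1/60483 ≈ 1.6534e-5
v(R, V) = 15 (v(R, V) = -3*(-5) = 15)
1/((v(-222, 137) - 36320)*(18765 + z)) = 1/((15 - 36320)*(18765 + 1/60483)) = 1/(-36305*1134963496/60483) = 1/(-41204849722280/60483) = -60483/41204849722280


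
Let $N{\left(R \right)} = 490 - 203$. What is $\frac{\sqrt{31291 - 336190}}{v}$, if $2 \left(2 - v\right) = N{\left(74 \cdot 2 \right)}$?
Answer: $- \frac{2 i \sqrt{304899}}{283} \approx - 3.9023 i$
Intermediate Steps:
$N{\left(R \right)} = 287$
$v = - \frac{283}{2}$ ($v = 2 - \frac{287}{2} = - \frac{283}{2} \approx -141.5$)
$\frac{\sqrt{31291 - 336190}}{v} = \frac{\sqrt{31291 - 336190}}{- \frac{283}{2}} = \sqrt{-304899} \left(- \frac{2}{283}\right) = i \sqrt{304899} \left(- \frac{2}{283}\right) = - \frac{2 i \sqrt{304899}}{283}$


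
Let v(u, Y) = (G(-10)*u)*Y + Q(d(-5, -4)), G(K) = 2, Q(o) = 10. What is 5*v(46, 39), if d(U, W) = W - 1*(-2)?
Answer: 17990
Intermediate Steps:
d(U, W) = 2 + W (d(U, W) = W + 2 = 2 + W)
v(u, Y) = 10 + 2*Y*u (v(u, Y) = (2*u)*Y + 10 = 2*Y*u + 10 = 10 + 2*Y*u)
5*v(46, 39) = 5*(10 + 2*39*46) = 5*(10 + 3588) = 5*3598 = 17990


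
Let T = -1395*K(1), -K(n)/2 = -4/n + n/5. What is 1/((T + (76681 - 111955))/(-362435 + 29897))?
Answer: 55423/7646 ≈ 7.2486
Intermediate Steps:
K(n) = 8/n - 2*n/5 (K(n) = -2*(-4/n + n/5) = 8/n - 2*n/5)
T = -10602 (T = -1395*(8/1 - ⅖*1) = -1395*(8*1 - ⅖) = -1395*(8 - ⅖) = -1395*38/5 = -10602)
1/((T + (76681 - 111955))/(-362435 + 29897)) = 1/((-10602 + (76681 - 111955))/(-362435 + 29897)) = 1/((-10602 - 35274)/(-332538)) = 1/(-45876*(-1/332538)) = 1/(7646/55423) = 55423/7646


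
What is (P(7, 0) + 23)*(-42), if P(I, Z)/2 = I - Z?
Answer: -1554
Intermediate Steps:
P(I, Z) = -2*Z + 2*I (P(I, Z) = 2*(I - Z) = -2*Z + 2*I)
(P(7, 0) + 23)*(-42) = ((-2*0 + 2*7) + 23)*(-42) = ((0 + 14) + 23)*(-42) = (14 + 23)*(-42) = 37*(-42) = -1554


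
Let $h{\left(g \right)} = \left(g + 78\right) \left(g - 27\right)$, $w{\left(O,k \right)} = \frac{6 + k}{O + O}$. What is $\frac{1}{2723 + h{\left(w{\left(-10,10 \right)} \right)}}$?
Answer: $\frac{25}{14421} \approx 0.0017336$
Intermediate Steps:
$w{\left(O,k \right)} = \frac{6 + k}{2 O}$
$h{\left(g \right)} = \left(-27 + g\right) \left(78 + g\right)$ ($h{\left(g \right)} = \left(78 + g\right) \left(-27 + g\right) = \left(-27 + g\right) \left(78 + g\right)$)
$\frac{1}{2723 + h{\left(w{\left(-10,10 \right)} \right)}} = \frac{1}{2723 + \left(-2106 + \left(\frac{6 + 10}{2 \left(-10\right)}\right)^{2} + 51 \frac{6 + 10}{2 \left(-10\right)}\right)} = \frac{1}{2723 + \left(-2106 + \left(\frac{1}{2} \left(- \frac{1}{10}\right) 16\right)^{2} + 51 \cdot \frac{1}{2} \left(- \frac{1}{10}\right) 16\right)} = \frac{1}{2723 + \left(-2106 + \left(- \frac{4}{5}\right)^{2} + 51 \left(- \frac{4}{5}\right)\right)} = \frac{1}{2723 - \frac{53654}{25}} = \frac{1}{\frac{14421}{25}} = \frac{25}{14421}$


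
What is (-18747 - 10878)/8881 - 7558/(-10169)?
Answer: -234134027/90310889 ≈ -2.5925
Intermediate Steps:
(-18747 - 10878)/8881 - 7558/(-10169) = -29625*1/8881 - 7558*(-1/10169) = -29625/8881 + 7558/10169 = -234134027/90310889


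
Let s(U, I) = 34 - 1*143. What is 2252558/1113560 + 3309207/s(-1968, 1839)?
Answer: -263196787007/8669860 ≈ -30358.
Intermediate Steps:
s(U, I) = -109 (s(U, I) = 34 - 143 = -109)
2252558/1113560 + 3309207/s(-1968, 1839) = 2252558/1113560 + 3309207/(-109) = 2252558*(1/1113560) + 3309207*(-1/109) = 160897/79540 - 3309207/109 = -263196787007/8669860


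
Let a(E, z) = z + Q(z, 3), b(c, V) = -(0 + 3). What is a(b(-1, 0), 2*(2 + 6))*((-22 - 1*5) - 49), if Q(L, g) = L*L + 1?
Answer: -20748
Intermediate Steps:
b(c, V) = -3 (b(c, V) = -1*3 = -3)
Q(L, g) = 1 + L**2 (Q(L, g) = L**2 + 1 = 1 + L**2)
a(E, z) = 1 + z + z**2 (a(E, z) = z + (1 + z**2) = 1 + z + z**2)
a(b(-1, 0), 2*(2 + 6))*((-22 - 1*5) - 49) = (1 + 2*(2 + 6) + (2*(2 + 6))**2)*((-22 - 1*5) - 49) = (1 + 2*8 + (2*8)**2)*((-22 - 5) - 49) = (1 + 16 + 16**2)*(-27 - 49) = (1 + 16 + 256)*(-76) = 273*(-76) = -20748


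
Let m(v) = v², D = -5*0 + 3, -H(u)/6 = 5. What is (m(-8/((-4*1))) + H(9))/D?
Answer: -26/3 ≈ -8.6667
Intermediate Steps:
H(u) = -30 (H(u) = -6*5 = -30)
D = 3 (D = 0 + 3 = 3)
(m(-8/((-4*1))) + H(9))/D = ((-8/((-4*1)))² - 30)/3 = ((-8/(-4))² - 30)*(⅓) = ((-8*(-¼))² - 30)*(⅓) = (2² - 30)*(⅓) = (4 - 30)*(⅓) = -26*⅓ = -26/3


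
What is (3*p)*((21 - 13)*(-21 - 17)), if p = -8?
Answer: 7296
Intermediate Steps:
(3*p)*((21 - 13)*(-21 - 17)) = (3*(-8))*((21 - 13)*(-21 - 17)) = -192*(-38) = -24*(-304) = 7296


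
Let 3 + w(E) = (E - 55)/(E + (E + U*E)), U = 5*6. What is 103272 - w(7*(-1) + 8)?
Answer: 1652427/16 ≈ 1.0328e+5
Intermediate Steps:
U = 30
w(E) = -3 + (-55 + E)/(32*E) (w(E) = -3 + (E - 55)/(E + (E + 30*E)) = -3 + (-55 + E)/(E + 31*E) = -3 + (-55 + E)/((32*E)) = -3 + (-55 + E)*(1/(32*E)) = -3 + (-55 + E)/(32*E))
103272 - w(7*(-1) + 8) = 103272 - 5*(-11 - 19*(7*(-1) + 8))/(32*(7*(-1) + 8)) = 103272 - 5*(-11 - 19*(-7 + 8))/(32*(-7 + 8)) = 103272 - 5*(-11 - 19*1)/(32*1) = 103272 - 5*(-11 - 19)/32 = 103272 - 5*(-30)/32 = 103272 - 1*(-75/16) = 103272 + 75/16 = 1652427/16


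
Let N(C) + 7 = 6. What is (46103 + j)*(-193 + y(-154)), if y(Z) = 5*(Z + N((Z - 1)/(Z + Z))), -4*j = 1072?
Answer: -44368280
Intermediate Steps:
N(C) = -1 (N(C) = -7 + 6 = -1)
j = -268 (j = -¼*1072 = -268)
y(Z) = -5 + 5*Z (y(Z) = 5*(Z - 1) = 5*(-1 + Z) = -5 + 5*Z)
(46103 + j)*(-193 + y(-154)) = (46103 - 268)*(-193 + (-5 + 5*(-154))) = 45835*(-193 + (-5 - 770)) = 45835*(-193 - 775) = 45835*(-968) = -44368280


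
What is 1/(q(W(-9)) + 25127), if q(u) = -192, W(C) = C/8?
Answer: 1/24935 ≈ 4.0104e-5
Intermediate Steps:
W(C) = C/8 (W(C) = C*(⅛) = C/8)
1/(q(W(-9)) + 25127) = 1/(-192 + 25127) = 1/24935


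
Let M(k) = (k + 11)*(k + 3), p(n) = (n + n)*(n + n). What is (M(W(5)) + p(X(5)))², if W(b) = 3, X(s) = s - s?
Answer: 7056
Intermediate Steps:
X(s) = 0
p(n) = 4*n² (p(n) = (2*n)*(2*n) = 4*n²)
M(k) = (3 + k)*(11 + k) (M(k) = (11 + k)*(3 + k) = (3 + k)*(11 + k))
(M(W(5)) + p(X(5)))² = ((33 + 3² + 14*3) + 4*0²)² = ((33 + 9 + 42) + 4*0)² = (84 + 0)² = 84² = 7056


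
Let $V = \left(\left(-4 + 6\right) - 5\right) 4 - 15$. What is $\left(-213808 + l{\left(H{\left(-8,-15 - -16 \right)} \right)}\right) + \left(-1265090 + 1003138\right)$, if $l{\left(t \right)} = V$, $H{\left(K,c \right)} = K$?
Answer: $-475787$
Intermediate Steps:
$V = -27$ ($V = \left(2 - 5\right) 4 - 15 = \left(-3\right) 4 - 15 = -12 - 15 = -27$)
$l{\left(t \right)} = -27$
$\left(-213808 + l{\left(H{\left(-8,-15 - -16 \right)} \right)}\right) + \left(-1265090 + 1003138\right) = \left(-213808 - 27\right) + \left(-1265090 + 1003138\right) = -213835 - 261952 = -475787$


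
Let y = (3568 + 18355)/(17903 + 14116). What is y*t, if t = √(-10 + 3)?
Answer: 21923*I*√7/32019 ≈ 1.8115*I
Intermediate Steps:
t = I*√7 (t = √(-7) = I*√7 ≈ 2.6458*I)
y = 21923/32019 ≈ 0.68469
y*t = 21923*(I*√7)/32019 = 21923*I*√7/32019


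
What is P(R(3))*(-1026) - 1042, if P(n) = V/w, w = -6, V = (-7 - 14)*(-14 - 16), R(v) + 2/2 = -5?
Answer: 106688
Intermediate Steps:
R(v) = -6 (R(v) = -1 - 5 = -6)
V = 630 (V = -21*(-30) = 630)
P(n) = -105 (P(n) = 630/(-6) = 630*(-1/6) = -105)
P(R(3))*(-1026) - 1042 = -105*(-1026) - 1042 = 107730 - 1042 = 106688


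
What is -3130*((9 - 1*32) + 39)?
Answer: -50080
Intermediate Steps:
-3130*((9 - 1*32) + 39) = -3130*((9 - 32) + 39) = -3130*(-23 + 39) = -3130*16 = -50080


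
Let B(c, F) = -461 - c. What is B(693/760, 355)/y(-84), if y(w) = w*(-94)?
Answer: -351053/6000960 ≈ -0.058499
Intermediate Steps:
y(w) = -94*w
B(693/760, 355)/y(-84) = (-461 - 693/760)/((-94*(-84))) = (-461 - 693/760)/7896 = (-461 - 1*693/760)*(1/7896) = (-461 - 693/760)*(1/7896) = -351053/760*1/7896 = -351053/6000960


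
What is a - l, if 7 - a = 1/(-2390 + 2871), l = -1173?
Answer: 567579/481 ≈ 1180.0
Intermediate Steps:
a = 3366/481 (a = 7 - 1/(-2390 + 2871) = 7 - 1/481 = 3366/481 ≈ 6.9979)
a - l = 3366/481 - 1*(-1173) = 3366/481 + 1173 = 567579/481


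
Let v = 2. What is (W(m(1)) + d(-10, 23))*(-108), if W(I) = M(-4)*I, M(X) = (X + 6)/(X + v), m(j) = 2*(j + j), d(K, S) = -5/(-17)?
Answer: 6804/17 ≈ 400.24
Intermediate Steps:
d(K, S) = 5/17 (d(K, S) = -5*(-1/17) = 5/17)
m(j) = 4*j (m(j) = 2*(2*j) = 4*j)
M(X) = (6 + X)/(2 + X) (M(X) = (X + 6)/(X + 2) = (6 + X)/(2 + X))
W(I) = -I (W(I) = ((6 - 4)/(2 - 4))*I = (2/(-2))*I = (-1/2*2)*I = -I)
(W(m(1)) + d(-10, 23))*(-108) = (-4 + 5/17)*(-108) = -63/17*(-108) = 6804/17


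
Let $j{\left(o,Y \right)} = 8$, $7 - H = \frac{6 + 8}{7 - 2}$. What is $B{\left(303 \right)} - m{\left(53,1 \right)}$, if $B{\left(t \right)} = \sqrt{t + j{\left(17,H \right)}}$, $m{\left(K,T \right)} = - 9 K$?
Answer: $477 + \sqrt{311} \approx 494.64$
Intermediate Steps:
$H = \frac{21}{5}$ ($H = 7 - \frac{6 + 8}{7 - 2} = 7 - \frac{14}{5} = \frac{21}{5} \approx 4.2$)
$B{\left(t \right)} = \sqrt{8 + t}$ ($B{\left(t \right)} = \sqrt{t + 8} = \sqrt{8 + t}$)
$B{\left(303 \right)} - m{\left(53,1 \right)} = \sqrt{8 + 303} - \left(-9\right) 53 = \sqrt{311} - -477 = \sqrt{311} + 477 = 477 + \sqrt{311}$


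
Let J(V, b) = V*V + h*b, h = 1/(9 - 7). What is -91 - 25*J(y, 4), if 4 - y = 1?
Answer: -366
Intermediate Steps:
y = 3 (y = 4 - 1*1 = 4 - 1 = 3)
h = 1/2 ≈ 0.50000
J(V, b) = V**2 + b/2 (J(V, b) = V*V + b/2 = V**2 + b/2)
-91 - 25*J(y, 4) = -91 - 25*(3**2 + (1/2)*4) = -91 - 25*(9 + 2) = -91 - 25*11 = -91 - 275 = -366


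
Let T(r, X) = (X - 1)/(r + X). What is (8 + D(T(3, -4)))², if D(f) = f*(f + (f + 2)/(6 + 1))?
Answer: 1444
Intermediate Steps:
T(r, X) = (-1 + X)/(X + r)
D(f) = f*(2/7 + 8*f/7) (D(f) = f*(f + (2 + f)/7) = f*(f + (2 + f)*(⅐)) = f*(f + (2/7 + f/7)) = f*(2/7 + 8*f/7))
(8 + D(T(3, -4)))² = (8 + 2*((-1 - 4)/(-4 + 3))*(1 + 4*((-1 - 4)/(-4 + 3)))/7)² = (8 + 2*(-5/(-1))*(1 + 4*(-5/(-1)))/7)² = (8 + 2*(-1*(-5))*(1 + 4*(-1*(-5)))/7)² = (8 + (2/7)*5*(1 + 4*5))² = (8 + (2/7)*5*(1 + 20))² = (8 + (2/7)*5*21)² = (8 + 30)² = 38² = 1444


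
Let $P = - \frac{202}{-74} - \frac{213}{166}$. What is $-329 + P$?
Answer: $- \frac{2011833}{6142} \approx -327.55$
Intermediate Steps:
$P = \frac{8885}{6142}$ ($P = \left(-202\right) \left(- \frac{1}{74}\right) - \frac{213}{166} = \frac{101}{37} - \frac{213}{166} = \frac{8885}{6142} \approx 1.4466$)
$-329 + P = -329 + \frac{8885}{6142} = - \frac{2011833}{6142}$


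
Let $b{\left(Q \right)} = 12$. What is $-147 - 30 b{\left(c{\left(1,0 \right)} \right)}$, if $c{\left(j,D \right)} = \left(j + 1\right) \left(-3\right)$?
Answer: $-507$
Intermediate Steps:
$c{\left(j,D \right)} = -3 - 3 j$ ($c{\left(j,D \right)} = \left(1 + j\right) \left(-3\right) = -3 - 3 j$)
$-147 - 30 b{\left(c{\left(1,0 \right)} \right)} = -147 - 360 = -507$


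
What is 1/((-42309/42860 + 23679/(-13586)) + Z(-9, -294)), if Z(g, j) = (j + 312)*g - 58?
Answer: -291147980/64847401607 ≈ -0.0044897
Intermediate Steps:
Z(g, j) = -58 + g*(312 + j) (Z(g, j) = (312 + j)*g - 58 = g*(312 + j) - 58 = -58 + g*(312 + j))
1/((-42309/42860 + 23679/(-13586)) + Z(-9, -294)) = 1/((-42309/42860 + 23679/(-13586)) + (-58 + 312*(-9) - 9*(-294))) = 1/((-42309*1/42860 + 23679*(-1/13586)) + (-58 - 2808 + 2646)) = 1/((-42309/42860 - 23679/13586) - 220) = 1/(-794846007/291147980 - 220) = 1/(-64847401607/291147980) = -291147980/64847401607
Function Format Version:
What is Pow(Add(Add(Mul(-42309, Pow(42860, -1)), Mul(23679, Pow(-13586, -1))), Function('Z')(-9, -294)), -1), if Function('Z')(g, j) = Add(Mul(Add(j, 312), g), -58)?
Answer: Rational(-291147980, 64847401607) ≈ -0.0044897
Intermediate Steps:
Function('Z')(g, j) = Add(-58, Mul(g, Add(312, j))) (Function('Z')(g, j) = Add(Mul(Add(312, j), g), -58) = Add(Mul(g, Add(312, j)), -58) = Add(-58, Mul(g, Add(312, j))))
Pow(Add(Add(Mul(-42309, Pow(42860, -1)), Mul(23679, Pow(-13586, -1))), Function('Z')(-9, -294)), -1) = Pow(Add(Add(Mul(-42309, Pow(42860, -1)), Mul(23679, Pow(-13586, -1))), Add(-58, Mul(312, -9), Mul(-9, -294))), -1) = Pow(Add(Add(Mul(-42309, Rational(1, 42860)), Mul(23679, Rational(-1, 13586))), Add(-58, -2808, 2646)), -1) = Pow(Add(Add(Rational(-42309, 42860), Rational(-23679, 13586)), -220), -1) = Pow(Add(Rational(-794846007, 291147980), -220), -1) = Pow(Rational(-64847401607, 291147980), -1) = Rational(-291147980, 64847401607)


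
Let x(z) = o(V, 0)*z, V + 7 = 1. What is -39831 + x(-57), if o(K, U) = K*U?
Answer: -39831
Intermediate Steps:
V = -6 (V = -7 + 1 = -6)
x(z) = 0 (x(z) = (-6*0)*z = 0*z = 0)
-39831 + x(-57) = -39831 + 0 = -39831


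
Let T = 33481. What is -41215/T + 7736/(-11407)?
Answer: -729148521/381917767 ≈ -1.9092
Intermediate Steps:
-41215/T + 7736/(-11407) = -41215/33481 + 7736/(-11407) = -41215*1/33481 + 7736*(-1/11407) = -41215/33481 - 7736/11407 = -729148521/381917767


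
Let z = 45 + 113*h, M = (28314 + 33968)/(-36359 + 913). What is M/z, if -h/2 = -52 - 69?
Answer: -31141/485450693 ≈ -6.4149e-5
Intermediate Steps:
M = -31141/17723 (M = 62282/(-35446) = 62282*(-1/35446) = -31141/17723 ≈ -1.7571)
h = 242 (h = -2*(-52 - 69) = -2*(-121) = 242)
z = 27391 (z = 45 + 113*242 = 45 + 27346 = 27391)
M/z = -31141/17723/27391 = -31141/17723*1/27391 = -31141/485450693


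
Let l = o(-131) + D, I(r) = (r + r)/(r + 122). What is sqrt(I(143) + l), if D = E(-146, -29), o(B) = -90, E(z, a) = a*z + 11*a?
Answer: sqrt(268686415)/265 ≈ 61.855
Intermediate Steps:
E(z, a) = 11*a + a*z
D = 3915 (D = -29*(11 - 146) = -29*(-135) = 3915)
I(r) = 2*r/(122 + r) (I(r) = (2*r)/(122 + r) = 2*r/(122 + r))
l = 3825 (l = -90 + 3915 = 3825)
sqrt(I(143) + l) = sqrt(2*143/(122 + 143) + 3825) = sqrt(2*143/265 + 3825) = sqrt(2*143*(1/265) + 3825) = sqrt(286/265 + 3825) = sqrt(1013911/265) = sqrt(268686415)/265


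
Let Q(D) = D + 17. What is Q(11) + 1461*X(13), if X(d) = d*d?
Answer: 246937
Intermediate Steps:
X(d) = d**2
Q(D) = 17 + D
Q(11) + 1461*X(13) = (17 + 11) + 1461*13**2 = 28 + 1461*169 = 28 + 246909 = 246937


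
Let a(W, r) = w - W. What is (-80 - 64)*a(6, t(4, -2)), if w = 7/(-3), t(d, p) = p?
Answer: 1200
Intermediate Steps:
w = -7/3 (w = 7*(-1/3) = -7/3 ≈ -2.3333)
a(W, r) = -7/3 - W
(-80 - 64)*a(6, t(4, -2)) = (-80 - 64)*(-7/3 - 1*6) = -144*(-7/3 - 6) = -144*(-25/3) = 1200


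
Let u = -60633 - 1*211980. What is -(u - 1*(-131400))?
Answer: 141213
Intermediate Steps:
u = -272613 (u = -60633 - 211980 = -272613)
-(u - 1*(-131400)) = -(-272613 - 1*(-131400)) = -(-272613 + 131400) = -1*(-141213) = 141213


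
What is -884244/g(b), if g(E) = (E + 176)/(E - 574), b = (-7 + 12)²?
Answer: 161816652/67 ≈ 2.4152e+6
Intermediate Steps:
b = 25 (b = 5² = 25)
g(E) = (176 + E)/(-574 + E)
-884244/g(b) = -884244*(-574 + 25)/(176 + 25) = -884244/(201/(-549)) = -884244/((-1/549*201)) = -884244/(-67/183) = -884244*(-183/67) = 161816652/67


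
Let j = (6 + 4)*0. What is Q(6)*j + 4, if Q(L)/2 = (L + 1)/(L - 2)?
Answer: 4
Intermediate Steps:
j = 0 (j = 10*0 = 0)
Q(L) = 2*(1 + L)/(-2 + L) (Q(L) = 2*((L + 1)/(L - 2)) = 2*((1 + L)/(-2 + L)) = 2*(1 + L)/(-2 + L))
Q(6)*j + 4 = (2*(1 + 6)/(-2 + 6))*0 + 4 = (2*7/4)*0 + 4 = (2*(1/4)*7)*0 + 4 = (7/2)*0 + 4 = 0 + 4 = 4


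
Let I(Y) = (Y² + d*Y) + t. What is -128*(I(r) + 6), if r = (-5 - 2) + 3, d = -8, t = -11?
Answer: -5504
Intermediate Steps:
r = -4 (r = -7 + 3 = -4)
I(Y) = -11 + Y² - 8*Y (I(Y) = (Y² - 8*Y) - 11 = -11 + Y² - 8*Y)
-128*(I(r) + 6) = -128*((-11 + (-4)² - 8*(-4)) + 6) = -128*((-11 + 16 + 32) + 6) = -128*(37 + 6) = -128*43 = -5504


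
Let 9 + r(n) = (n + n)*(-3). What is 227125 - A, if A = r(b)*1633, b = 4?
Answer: 281014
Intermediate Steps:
r(n) = -9 - 6*n (r(n) = -9 + (n + n)*(-3) = -9 + (2*n)*(-3) = -9 - 6*n)
A = -53889 (A = (-9 - 6*4)*1633 = (-9 - 24)*1633 = -33*1633 = -53889)
227125 - A = 227125 - 1*(-53889) = 227125 + 53889 = 281014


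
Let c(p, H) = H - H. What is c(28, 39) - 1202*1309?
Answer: -1573418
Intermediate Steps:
c(p, H) = 0
c(28, 39) - 1202*1309 = 0 - 1202*1309 = 0 - 1573418 = -1573418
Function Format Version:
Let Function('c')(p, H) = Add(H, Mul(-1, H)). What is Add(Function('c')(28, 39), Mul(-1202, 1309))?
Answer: -1573418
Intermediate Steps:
Function('c')(p, H) = 0
Add(Function('c')(28, 39), Mul(-1202, 1309)) = Add(0, Mul(-1202, 1309)) = Add(0, -1573418) = -1573418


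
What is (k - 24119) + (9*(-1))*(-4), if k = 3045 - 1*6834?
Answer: -27872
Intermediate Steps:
k = -3789 (k = 3045 - 6834 = -3789)
(k - 24119) + (9*(-1))*(-4) = (-3789 - 24119) + (9*(-1))*(-4) = -27908 - 9*(-4) = -27908 + 36 = -27872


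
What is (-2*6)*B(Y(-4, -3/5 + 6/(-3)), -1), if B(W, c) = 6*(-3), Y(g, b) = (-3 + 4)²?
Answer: 216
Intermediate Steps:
Y(g, b) = 1 (Y(g, b) = 1² = 1)
B(W, c) = -18
(-2*6)*B(Y(-4, -3/5 + 6/(-3)), -1) = -2*6*(-18) = -12*(-18) = 216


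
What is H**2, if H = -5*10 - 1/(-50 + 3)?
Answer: 5517801/2209 ≈ 2497.9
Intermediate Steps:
H = -2349/47 (H = -50 - 1/(-47) = -50 - 1*(-1/47) = -50 + 1/47 = -2349/47 ≈ -49.979)
H**2 = (-2349/47)**2 = 5517801/2209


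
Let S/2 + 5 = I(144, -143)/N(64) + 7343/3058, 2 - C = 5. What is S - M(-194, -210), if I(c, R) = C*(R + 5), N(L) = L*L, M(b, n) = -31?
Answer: 40715351/1565696 ≈ 26.005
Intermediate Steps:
N(L) = L²
C = -3 (C = 2 - 1*5 = 2 - 5 = -3)
I(c, R) = -15 - 3*R (I(c, R) = -3*(R + 5) = -3*(5 + R) = -15 - 3*R)
S = -7821225/1565696 (S = -10 + 2*((-15 - 3*(-143))/(64²) + 7343/3058) = -10 + 2*((-15 + 429)/4096 + 7343*(1/3058)) = -10 + 2*(414*(1/4096) + 7343/3058) = -10 + 2*(207/2048 + 7343/3058) = -10 + 2*(7835735/3131392) = -10 + 7835735/1565696 = -7821225/1565696 ≈ -4.9954)
S - M(-194, -210) = -7821225/1565696 - 1*(-31) = -7821225/1565696 + 31 = 40715351/1565696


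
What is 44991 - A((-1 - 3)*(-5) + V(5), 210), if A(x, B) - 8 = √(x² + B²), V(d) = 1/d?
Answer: 44983 - √1112701/5 ≈ 44772.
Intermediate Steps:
A(x, B) = 8 + √(B² + x²) (A(x, B) = 8 + √(x² + B²) = 8 + √(B² + x²))
44991 - A((-1 - 3)*(-5) + V(5), 210) = 44991 - (8 + √(210² + ((-1 - 3)*(-5) + 1/5)²)) = 44991 - (8 + √(44100 + (-4*(-5) + ⅕)²)) = 44991 - (8 + √(44100 + (20 + ⅕)²)) = 44991 - (8 + √(44100 + (101/5)²)) = 44991 - (8 + √(44100 + 10201/25)) = 44991 - (8 + √(1112701/25)) = 44991 - (8 + √1112701/5) = 44991 + (-8 - √1112701/5) = 44983 - √1112701/5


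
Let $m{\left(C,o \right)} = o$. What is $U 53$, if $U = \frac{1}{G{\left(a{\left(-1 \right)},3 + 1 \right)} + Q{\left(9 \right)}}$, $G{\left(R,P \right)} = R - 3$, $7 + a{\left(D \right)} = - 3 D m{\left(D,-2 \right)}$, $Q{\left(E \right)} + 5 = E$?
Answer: $- \frac{53}{12} \approx -4.4167$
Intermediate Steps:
$Q{\left(E \right)} = -5 + E$
$a{\left(D \right)} = -7 + 6 D$ ($a{\left(D \right)} = -7 + - 3 D \left(-2\right) = -7 + 6 D$)
$G{\left(R,P \right)} = -3 + R$ ($G{\left(R,P \right)} = R - 3 = -3 + R$)
$U = - \frac{1}{12}$ ($U = \frac{1}{\left(-3 + \left(-7 + 6 \left(-1\right)\right)\right) + \left(-5 + 9\right)} = \frac{1}{\left(-3 - 13\right) + 4} = \frac{1}{-16 + 4} = \frac{1}{-12} = - \frac{1}{12} \approx -0.083333$)
$U 53 = \left(- \frac{1}{12}\right) 53 = - \frac{53}{12}$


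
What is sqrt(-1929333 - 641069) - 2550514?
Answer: -2550514 + I*sqrt(2570402) ≈ -2.5505e+6 + 1603.2*I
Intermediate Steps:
sqrt(-1929333 - 641069) - 2550514 = sqrt(-2570402) - 2550514 = I*sqrt(2570402) - 2550514 = -2550514 + I*sqrt(2570402)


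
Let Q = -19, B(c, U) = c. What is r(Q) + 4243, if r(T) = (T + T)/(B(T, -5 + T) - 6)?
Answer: 106113/25 ≈ 4244.5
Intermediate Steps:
r(T) = 2*T/(-6 + T) (r(T) = (T + T)/(T - 6) = (2*T)/(-6 + T) = 2*T/(-6 + T))
r(Q) + 4243 = 2*(-19)/(-6 - 19) + 4243 = 2*(-19)/(-25) + 4243 = 2*(-19)*(-1/25) + 4243 = 38/25 + 4243 = 106113/25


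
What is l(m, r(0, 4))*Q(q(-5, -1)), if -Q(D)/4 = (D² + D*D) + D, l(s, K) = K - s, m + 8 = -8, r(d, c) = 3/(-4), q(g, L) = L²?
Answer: -183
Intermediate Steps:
r(d, c) = -¾ (r(d, c) = 3*(-¼) = -¾)
m = -16 (m = -8 - 8 = -16)
Q(D) = -8*D² - 4*D (Q(D) = -4*((D² + D*D) + D) = -4*((D² + D²) + D) = -4*(2*D² + D) = -4*(D + 2*D²) = -8*D² - 4*D)
l(m, r(0, 4))*Q(q(-5, -1)) = (-¾ - 1*(-16))*(-4*(-1)²*(1 + 2*(-1)²)) = (-¾ + 16)*(-4*1*(1 + 2*1)) = 61*(-4*1*(1 + 2))/4 = 61*(-4*1*3)/4 = (61/4)*(-12) = -183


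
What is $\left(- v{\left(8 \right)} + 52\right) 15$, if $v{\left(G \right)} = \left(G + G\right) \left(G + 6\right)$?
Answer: $-2580$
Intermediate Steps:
$v{\left(G \right)} = 2 G \left(6 + G\right)$
$\left(- v{\left(8 \right)} + 52\right) 15 = \left(- 2 \cdot 8 \left(6 + 8\right) + 52\right) 15 = \left(- 2 \cdot 8 \cdot 14 + 52\right) 15 = \left(\left(-1\right) 224 + 52\right) 15 = \left(-224 + 52\right) 15 = \left(-172\right) 15 = -2580$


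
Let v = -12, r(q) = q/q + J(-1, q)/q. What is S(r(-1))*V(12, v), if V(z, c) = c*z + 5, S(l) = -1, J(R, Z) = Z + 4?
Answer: 139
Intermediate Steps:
J(R, Z) = 4 + Z
r(q) = 1 + (4 + q)/q (r(q) = q/q + (4 + q)/q = 1 + (4 + q)/q)
V(z, c) = 5 + c*z
S(r(-1))*V(12, v) = -(5 - 12*12) = -(5 - 144) = -1*(-139) = 139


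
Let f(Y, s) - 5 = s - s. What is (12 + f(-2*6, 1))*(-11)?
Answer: -187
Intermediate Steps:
f(Y, s) = 5 (f(Y, s) = 5 + (s - s) = 5 + 0 = 5)
(12 + f(-2*6, 1))*(-11) = (12 + 5)*(-11) = 17*(-11) = -187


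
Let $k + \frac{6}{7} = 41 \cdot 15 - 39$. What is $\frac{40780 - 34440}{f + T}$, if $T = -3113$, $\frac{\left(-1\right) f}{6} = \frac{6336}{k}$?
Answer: $- \frac{77348}{38785} \approx -1.9943$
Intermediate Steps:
$k = \frac{4026}{7}$ ($k = - \frac{6}{7} + \left(41 \cdot 15 - 39\right) = - \frac{6}{7} + \left(615 - 39\right) = - \frac{6}{7} + 576 = \frac{4026}{7} \approx 575.14$)
$f = - \frac{4032}{61}$ ($f = - 6 \frac{6336}{\frac{4026}{7}} = - 6 \cdot 6336 \cdot \frac{7}{4026} = \left(-6\right) \frac{672}{61} = - \frac{4032}{61} \approx -66.098$)
$\frac{40780 - 34440}{f + T} = \frac{40780 - 34440}{- \frac{4032}{61} - 3113} = \frac{6340}{- \frac{193925}{61}} = 6340 \left(- \frac{61}{193925}\right) = - \frac{77348}{38785}$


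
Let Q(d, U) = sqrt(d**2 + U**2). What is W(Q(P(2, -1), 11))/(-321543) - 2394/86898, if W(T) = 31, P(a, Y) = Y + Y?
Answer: -18392090/665272467 ≈ -0.027646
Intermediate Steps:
P(a, Y) = 2*Y
Q(d, U) = sqrt(U**2 + d**2)
W(Q(P(2, -1), 11))/(-321543) - 2394/86898 = 31/(-321543) - 2394/86898 = 31*(-1/321543) - 2394*1/86898 = -31/321543 - 57/2069 = -18392090/665272467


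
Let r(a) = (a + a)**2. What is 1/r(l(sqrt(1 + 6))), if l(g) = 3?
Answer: 1/36 ≈ 0.027778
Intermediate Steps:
r(a) = 4*a**2 (r(a) = (2*a)**2 = 4*a**2)
1/r(l(sqrt(1 + 6))) = 1/(4*3**2) = 1/(4*9) = 1/36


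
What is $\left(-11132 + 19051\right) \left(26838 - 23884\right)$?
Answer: $23392726$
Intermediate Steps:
$\left(-11132 + 19051\right) \left(26838 - 23884\right) = 7919 \cdot 2954 = 23392726$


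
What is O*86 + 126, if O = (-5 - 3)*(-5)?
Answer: 3566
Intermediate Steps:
O = 40 (O = -8*(-5) = 40)
O*86 + 126 = 40*86 + 126 = 3440 + 126 = 3566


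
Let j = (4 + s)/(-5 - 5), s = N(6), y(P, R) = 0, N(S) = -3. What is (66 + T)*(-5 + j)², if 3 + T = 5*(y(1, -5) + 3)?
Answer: 101439/50 ≈ 2028.8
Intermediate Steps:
s = -3
T = 12 (T = -3 + 5*(0 + 3) = -3 + 5*3 = -3 + 15 = 12)
j = -⅒ (j = (4 - 3)/(-5 - 5) = 1/(-10) = 1*(-⅒) = -⅒ ≈ -0.10000)
(66 + T)*(-5 + j)² = (66 + 12)*(-5 - ⅒)² = 78*(-51/10)² = 78*(2601/100) = 101439/50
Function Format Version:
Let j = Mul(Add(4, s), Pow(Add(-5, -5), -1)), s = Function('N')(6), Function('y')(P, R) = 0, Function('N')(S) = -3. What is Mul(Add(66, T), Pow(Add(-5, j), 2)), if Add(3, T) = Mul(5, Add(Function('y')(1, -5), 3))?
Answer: Rational(101439, 50) ≈ 2028.8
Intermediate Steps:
s = -3
T = 12 (T = Add(-3, Mul(5, Add(0, 3))) = Add(-3, Mul(5, 3)) = Add(-3, 15) = 12)
j = Rational(-1, 10) (j = Mul(Add(4, -3), Pow(Add(-5, -5), -1)) = Mul(1, Pow(-10, -1)) = Mul(1, Rational(-1, 10)) = Rational(-1, 10) ≈ -0.10000)
Mul(Add(66, T), Pow(Add(-5, j), 2)) = Mul(Add(66, 12), Pow(Add(-5, Rational(-1, 10)), 2)) = Mul(78, Pow(Rational(-51, 10), 2)) = Mul(78, Rational(2601, 100)) = Rational(101439, 50)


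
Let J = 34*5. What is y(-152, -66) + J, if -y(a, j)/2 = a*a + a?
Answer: -45734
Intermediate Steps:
y(a, j) = -2*a - 2*a² (y(a, j) = -2*(a*a + a) = -2*(a² + a) = -2*(a + a²) = -2*a - 2*a²)
J = 170
y(-152, -66) + J = -2*(-152)*(1 - 152) + 170 = -2*(-152)*(-151) + 170 = -45904 + 170 = -45734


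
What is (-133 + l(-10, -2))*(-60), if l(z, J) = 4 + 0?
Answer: 7740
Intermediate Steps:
l(z, J) = 4
(-133 + l(-10, -2))*(-60) = (-133 + 4)*(-60) = -129*(-60) = 7740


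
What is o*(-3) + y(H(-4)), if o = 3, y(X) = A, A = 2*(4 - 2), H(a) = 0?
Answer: -5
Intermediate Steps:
A = 4 (A = 2*2 = 4)
y(X) = 4
o*(-3) + y(H(-4)) = 3*(-3) + 4 = -9 + 4 = -5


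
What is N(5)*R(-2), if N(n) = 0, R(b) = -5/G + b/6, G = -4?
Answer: 0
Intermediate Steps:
R(b) = 5/4 + b/6 (R(b) = -5/(-4) + b/6 = -5*(-1/4) + b*(1/6) = 5/4 + b/6)
N(5)*R(-2) = 0*(5/4 + (1/6)*(-2)) = 0*(5/4 - 1/3) = 0*(11/12) = 0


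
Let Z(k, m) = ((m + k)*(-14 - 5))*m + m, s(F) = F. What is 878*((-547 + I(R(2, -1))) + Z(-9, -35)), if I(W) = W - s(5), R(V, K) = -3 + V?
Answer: -26206544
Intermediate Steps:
I(W) = -5 + W (I(W) = W - 1*5 = W - 5 = -5 + W)
Z(k, m) = m + m*(-19*k - 19*m) (Z(k, m) = ((k + m)*(-19))*m + m = (-19*k - 19*m)*m + m = m*(-19*k - 19*m) + m = m + m*(-19*k - 19*m))
878*((-547 + I(R(2, -1))) + Z(-9, -35)) = 878*((-547 + (-5 + (-3 + 2))) - 35*(1 - 19*(-9) - 19*(-35))) = 878*((-547 + (-5 - 1)) - 35*(1 + 171 + 665)) = 878*((-547 - 6) - 35*837) = 878*(-553 - 29295) = 878*(-29848) = -26206544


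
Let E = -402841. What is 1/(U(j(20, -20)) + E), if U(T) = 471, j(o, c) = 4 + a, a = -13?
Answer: -1/402370 ≈ -2.4853e-6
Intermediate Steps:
j(o, c) = -9 (j(o, c) = 4 - 13 = -9)
1/(U(j(20, -20)) + E) = 1/(471 - 402841) = 1/(-402370) = -1/402370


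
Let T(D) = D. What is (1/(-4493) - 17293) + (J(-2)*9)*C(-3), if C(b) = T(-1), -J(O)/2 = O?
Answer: -77859198/4493 ≈ -17329.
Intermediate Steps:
J(O) = -2*O
C(b) = -1
(1/(-4493) - 17293) + (J(-2)*9)*C(-3) = (1/(-4493) - 17293) + (-2*(-2)*9)*(-1) = (-1/4493 - 17293) + (4*9)*(-1) = -77697450/4493 + 36*(-1) = -77697450/4493 - 36 = -77859198/4493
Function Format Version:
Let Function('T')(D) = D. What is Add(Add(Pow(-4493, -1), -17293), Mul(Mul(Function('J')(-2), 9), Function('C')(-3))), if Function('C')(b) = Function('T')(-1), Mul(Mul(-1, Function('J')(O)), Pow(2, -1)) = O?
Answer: Rational(-77859198, 4493) ≈ -17329.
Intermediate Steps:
Function('J')(O) = Mul(-2, O)
Function('C')(b) = -1
Add(Add(Pow(-4493, -1), -17293), Mul(Mul(Function('J')(-2), 9), Function('C')(-3))) = Add(Add(Pow(-4493, -1), -17293), Mul(Mul(Mul(-2, -2), 9), -1)) = Add(Add(Rational(-1, 4493), -17293), Mul(Mul(4, 9), -1)) = Add(Rational(-77697450, 4493), Mul(36, -1)) = Add(Rational(-77697450, 4493), -36) = Rational(-77859198, 4493)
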